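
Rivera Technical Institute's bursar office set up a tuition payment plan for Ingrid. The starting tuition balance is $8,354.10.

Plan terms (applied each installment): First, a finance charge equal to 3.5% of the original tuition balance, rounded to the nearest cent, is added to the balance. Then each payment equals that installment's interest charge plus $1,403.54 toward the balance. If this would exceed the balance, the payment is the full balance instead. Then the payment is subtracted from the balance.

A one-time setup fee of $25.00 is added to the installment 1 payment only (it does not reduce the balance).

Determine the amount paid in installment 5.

# | Opening | Interest | Payment | Fee | End bal
1 | $8,354.10 | $292.39 | $1,695.93 | $25.00 | $6,950.56
2 | $6,950.56 | $292.39 | $1,695.93 | — | $5,547.02
3 | $5,547.02 | $292.39 | $1,695.93 | — | $4,143.48
4 | $4,143.48 | $292.39 | $1,695.93 | — | $2,739.94
5 | $2,739.94 | $292.39 | $1,695.93 | — | $1,336.40

$1,695.93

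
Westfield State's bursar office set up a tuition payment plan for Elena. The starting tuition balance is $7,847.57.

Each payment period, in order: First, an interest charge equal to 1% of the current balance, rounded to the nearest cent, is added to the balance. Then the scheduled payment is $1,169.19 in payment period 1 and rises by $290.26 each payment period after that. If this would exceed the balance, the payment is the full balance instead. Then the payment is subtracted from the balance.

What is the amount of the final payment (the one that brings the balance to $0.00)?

Payment period 1: opening $7,847.57; interest $78.48 → $7,926.05; payment $1,169.19; balance $6,756.86
Payment period 2: opening $6,756.86; interest $67.57 → $6,824.43; payment $1,459.45; balance $5,364.98
Payment period 3: opening $5,364.98; interest $53.65 → $5,418.63; payment $1,749.71; balance $3,668.92
Payment period 4: opening $3,668.92; interest $36.69 → $3,705.61; payment $2,039.97; balance $1,665.64
Payment period 5: opening $1,665.64; interest $16.66 → $1,682.30; payment $1,682.30; balance $0.00

$1,682.30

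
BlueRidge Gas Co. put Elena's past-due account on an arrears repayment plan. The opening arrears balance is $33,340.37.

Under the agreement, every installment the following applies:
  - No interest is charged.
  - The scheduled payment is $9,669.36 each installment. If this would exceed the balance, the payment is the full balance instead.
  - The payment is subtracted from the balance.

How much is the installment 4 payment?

$4,332.29

Installment 1: $33,340.37 − $9,669.36 → $23,671.01
Installment 2: $23,671.01 − $9,669.36 → $14,001.65
Installment 3: $14,001.65 − $9,669.36 → $4,332.29
Installment 4: $4,332.29 − $4,332.29 → $0.00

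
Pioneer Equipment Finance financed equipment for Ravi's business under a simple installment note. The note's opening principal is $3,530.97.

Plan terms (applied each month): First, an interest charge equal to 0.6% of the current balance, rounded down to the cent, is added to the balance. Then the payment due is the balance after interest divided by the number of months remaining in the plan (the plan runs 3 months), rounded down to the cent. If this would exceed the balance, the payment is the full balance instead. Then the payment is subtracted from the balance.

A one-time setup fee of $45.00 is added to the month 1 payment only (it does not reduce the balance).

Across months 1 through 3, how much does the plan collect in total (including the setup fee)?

$3,618.49

Month 1: opening $3,530.97; interest $21.18 → $3,552.15; payment $1,184.05 (+ $45.00 fee); balance $2,368.10
Month 2: opening $2,368.10; interest $14.20 → $2,382.30; payment $1,191.15; balance $1,191.15
Month 3: opening $1,191.15; interest $7.14 → $1,198.29; payment $1,198.29; balance $0.00
Total paid: $3,618.49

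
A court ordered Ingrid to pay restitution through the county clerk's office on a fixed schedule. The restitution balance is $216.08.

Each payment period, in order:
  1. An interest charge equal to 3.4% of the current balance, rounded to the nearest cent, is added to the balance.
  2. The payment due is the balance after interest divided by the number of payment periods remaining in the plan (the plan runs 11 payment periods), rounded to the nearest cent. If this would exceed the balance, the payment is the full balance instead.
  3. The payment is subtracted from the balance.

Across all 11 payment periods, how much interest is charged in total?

# | Opening | Interest | Payment | End bal
1 | $216.08 | $7.35 | $20.31 | $203.12
2 | $203.12 | $6.91 | $21.00 | $189.03
3 | $189.03 | $6.43 | $21.72 | $173.74
4 | $173.74 | $5.91 | $22.46 | $157.19
5 | $157.19 | $5.34 | $23.22 | $139.31
6 | $139.31 | $4.74 | $24.01 | $120.04
7 | $120.04 | $4.08 | $24.82 | $99.30
8 | $99.30 | $3.38 | $25.67 | $77.01
9 | $77.01 | $2.62 | $26.54 | $53.09
10 | $53.09 | $1.81 | $27.45 | $27.45
11 | $27.45 | $0.93 | $28.38 | $0.00
Total interest: $7.35 + $6.91 + $6.43 + $5.91 + $5.34 + $4.74 + $4.08 + $3.38 + $2.62 + $1.81 + $0.93 = $49.50

$49.50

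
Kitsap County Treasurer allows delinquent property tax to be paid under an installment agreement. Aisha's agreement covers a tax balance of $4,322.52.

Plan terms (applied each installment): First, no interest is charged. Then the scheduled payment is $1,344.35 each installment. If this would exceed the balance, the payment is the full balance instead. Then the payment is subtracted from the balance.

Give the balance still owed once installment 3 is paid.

Installment 1: opening $4,322.52; payment $1,344.35; balance $2,978.17
Installment 2: opening $2,978.17; payment $1,344.35; balance $1,633.82
Installment 3: opening $1,633.82; payment $1,344.35; balance $289.47

$289.47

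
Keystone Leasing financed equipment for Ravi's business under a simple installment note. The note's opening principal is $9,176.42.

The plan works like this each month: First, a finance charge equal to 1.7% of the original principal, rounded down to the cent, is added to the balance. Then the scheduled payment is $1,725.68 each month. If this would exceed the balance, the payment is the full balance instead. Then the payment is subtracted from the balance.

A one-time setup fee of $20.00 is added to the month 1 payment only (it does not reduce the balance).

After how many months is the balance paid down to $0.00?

Month 1: opening $9,176.42; interest $155.99 → $9,332.41; payment $1,725.68 (+ $20.00 fee); balance $7,606.73
Month 2: opening $7,606.73; interest $155.99 → $7,762.72; payment $1,725.68; balance $6,037.04
Month 3: opening $6,037.04; interest $155.99 → $6,193.03; payment $1,725.68; balance $4,467.35
Month 4: opening $4,467.35; interest $155.99 → $4,623.34; payment $1,725.68; balance $2,897.66
Month 5: opening $2,897.66; interest $155.99 → $3,053.65; payment $1,725.68; balance $1,327.97
Month 6: opening $1,327.97; interest $155.99 → $1,483.96; payment $1,483.96; balance $0.00
Balance reaches $0.00 in month 6.

6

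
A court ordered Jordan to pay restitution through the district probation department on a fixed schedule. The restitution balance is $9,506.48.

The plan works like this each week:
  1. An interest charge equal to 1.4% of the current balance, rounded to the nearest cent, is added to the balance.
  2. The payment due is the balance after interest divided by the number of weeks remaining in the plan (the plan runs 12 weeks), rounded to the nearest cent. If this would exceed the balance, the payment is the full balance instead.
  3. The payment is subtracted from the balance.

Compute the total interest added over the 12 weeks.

$911.09

Week 1: opening $9,506.48; interest $133.09 → $9,639.57; payment $803.30; balance $8,836.27
Week 2: opening $8,836.27; interest $123.71 → $8,959.98; payment $814.54; balance $8,145.44
Week 3: opening $8,145.44; interest $114.04 → $8,259.48; payment $825.95; balance $7,433.53
Week 4: opening $7,433.53; interest $104.07 → $7,537.60; payment $837.51; balance $6,700.09
Week 5: opening $6,700.09; interest $93.80 → $6,793.89; payment $849.24; balance $5,944.65
Week 6: opening $5,944.65; interest $83.23 → $6,027.88; payment $861.13; balance $5,166.75
Week 7: opening $5,166.75; interest $72.33 → $5,239.08; payment $873.18; balance $4,365.90
Week 8: opening $4,365.90; interest $61.12 → $4,427.02; payment $885.40; balance $3,541.62
Week 9: opening $3,541.62; interest $49.58 → $3,591.20; payment $897.80; balance $2,693.40
Week 10: opening $2,693.40; interest $37.71 → $2,731.11; payment $910.37; balance $1,820.74
Week 11: opening $1,820.74; interest $25.49 → $1,846.23; payment $923.12; balance $923.11
Week 12: opening $923.11; interest $12.92 → $936.03; payment $936.03; balance $0.00
Total interest: $133.09 + $123.71 + $114.04 + $104.07 + $93.80 + $83.23 + $72.33 + $61.12 + $49.58 + $37.71 + $25.49 + $12.92 = $911.09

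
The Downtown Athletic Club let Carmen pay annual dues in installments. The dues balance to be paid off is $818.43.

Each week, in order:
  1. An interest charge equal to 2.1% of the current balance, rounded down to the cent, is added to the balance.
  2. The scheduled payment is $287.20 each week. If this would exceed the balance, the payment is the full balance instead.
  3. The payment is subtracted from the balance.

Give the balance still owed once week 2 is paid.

Week 1: opening $818.43; interest $17.18 → $835.61; payment $287.20; balance $548.41
Week 2: opening $548.41; interest $11.51 → $559.92; payment $287.20; balance $272.72

$272.72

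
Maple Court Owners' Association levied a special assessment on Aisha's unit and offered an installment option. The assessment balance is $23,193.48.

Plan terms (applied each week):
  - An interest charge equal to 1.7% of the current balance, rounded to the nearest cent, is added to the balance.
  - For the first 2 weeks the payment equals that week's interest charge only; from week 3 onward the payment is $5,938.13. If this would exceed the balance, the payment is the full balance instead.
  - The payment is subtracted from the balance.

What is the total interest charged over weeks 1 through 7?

$1,801.42

# | Opening | Interest | Payment | End bal
1 | $23,193.48 | $394.29 | $394.29 | $23,193.48
2 | $23,193.48 | $394.29 | $394.29 | $23,193.48
3 | $23,193.48 | $394.29 | $5,938.13 | $17,649.64
4 | $17,649.64 | $300.04 | $5,938.13 | $12,011.55
5 | $12,011.55 | $204.20 | $5,938.13 | $6,277.62
6 | $6,277.62 | $106.72 | $5,938.13 | $446.21
7 | $446.21 | $7.59 | $453.80 | $0.00
Total interest: $394.29 + $394.29 + $394.29 + $300.04 + $204.20 + $106.72 + $7.59 = $1,801.42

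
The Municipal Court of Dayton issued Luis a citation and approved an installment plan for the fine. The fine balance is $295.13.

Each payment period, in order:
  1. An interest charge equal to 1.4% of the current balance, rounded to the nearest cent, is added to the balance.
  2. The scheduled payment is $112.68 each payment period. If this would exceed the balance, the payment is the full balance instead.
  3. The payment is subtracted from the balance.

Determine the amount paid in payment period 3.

Payment period 1: opening $295.13; interest $4.13 → $299.26; payment $112.68; balance $186.58
Payment period 2: opening $186.58; interest $2.61 → $189.19; payment $112.68; balance $76.51
Payment period 3: opening $76.51; interest $1.07 → $77.58; payment $77.58; balance $0.00

$77.58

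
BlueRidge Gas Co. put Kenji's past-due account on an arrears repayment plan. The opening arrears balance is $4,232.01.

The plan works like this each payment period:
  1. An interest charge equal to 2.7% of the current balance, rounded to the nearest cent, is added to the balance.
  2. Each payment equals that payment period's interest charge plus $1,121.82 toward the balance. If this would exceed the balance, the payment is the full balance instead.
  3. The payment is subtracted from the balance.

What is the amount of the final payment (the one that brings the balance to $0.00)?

Payment period 1: opening $4,232.01; interest $114.26 → $4,346.27; payment $1,236.08; balance $3,110.19
Payment period 2: opening $3,110.19; interest $83.98 → $3,194.17; payment $1,205.80; balance $1,988.37
Payment period 3: opening $1,988.37; interest $53.69 → $2,042.06; payment $1,175.51; balance $866.55
Payment period 4: opening $866.55; interest $23.40 → $889.95; payment $889.95; balance $0.00

$889.95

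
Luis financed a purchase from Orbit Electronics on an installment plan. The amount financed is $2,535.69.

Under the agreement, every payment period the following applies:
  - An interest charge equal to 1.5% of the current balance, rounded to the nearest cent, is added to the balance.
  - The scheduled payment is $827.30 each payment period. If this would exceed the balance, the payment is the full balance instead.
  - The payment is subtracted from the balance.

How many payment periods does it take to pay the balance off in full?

4

Payment period 1: opening $2,535.69; interest $38.04 → $2,573.73; payment $827.30; balance $1,746.43
Payment period 2: opening $1,746.43; interest $26.20 → $1,772.63; payment $827.30; balance $945.33
Payment period 3: opening $945.33; interest $14.18 → $959.51; payment $827.30; balance $132.21
Payment period 4: opening $132.21; interest $1.98 → $134.19; payment $134.19; balance $0.00
Balance reaches $0.00 in payment period 4.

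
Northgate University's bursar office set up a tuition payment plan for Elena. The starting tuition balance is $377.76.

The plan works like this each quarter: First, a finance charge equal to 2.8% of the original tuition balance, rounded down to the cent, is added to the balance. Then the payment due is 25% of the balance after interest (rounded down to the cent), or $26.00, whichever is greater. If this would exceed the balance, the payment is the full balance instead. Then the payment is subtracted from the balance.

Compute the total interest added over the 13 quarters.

# | Opening | Interest | Payment | End bal
1 | $377.76 | $10.57 | $97.08 | $291.25
2 | $291.25 | $10.57 | $75.45 | $226.37
3 | $226.37 | $10.57 | $59.23 | $177.71
4 | $177.71 | $10.57 | $47.07 | $141.21
5 | $141.21 | $10.57 | $37.94 | $113.84
6 | $113.84 | $10.57 | $31.10 | $93.31
7 | $93.31 | $10.57 | $26.00 | $77.88
8 | $77.88 | $10.57 | $26.00 | $62.45
9 | $62.45 | $10.57 | $26.00 | $47.02
10 | $47.02 | $10.57 | $26.00 | $31.59
11 | $31.59 | $10.57 | $26.00 | $16.16
12 | $16.16 | $10.57 | $26.00 | $0.73
13 | $0.73 | $10.57 | $11.30 | $0.00
Total interest: $10.57 + $10.57 + $10.57 + $10.57 + $10.57 + $10.57 + $10.57 + $10.57 + $10.57 + $10.57 + $10.57 + $10.57 + $10.57 = $137.41

$137.41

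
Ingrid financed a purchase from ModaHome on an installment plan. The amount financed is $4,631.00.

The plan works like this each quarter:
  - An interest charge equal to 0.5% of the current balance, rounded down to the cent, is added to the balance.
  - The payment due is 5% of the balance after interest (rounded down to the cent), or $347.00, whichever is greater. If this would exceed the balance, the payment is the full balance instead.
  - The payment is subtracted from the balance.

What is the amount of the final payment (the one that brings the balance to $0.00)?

Quarter 1: opening $4,631.00; interest $23.15 → $4,654.15; payment $347.00; balance $4,307.15
Quarter 2: opening $4,307.15; interest $21.53 → $4,328.68; payment $347.00; balance $3,981.68
Quarter 3: opening $3,981.68; interest $19.90 → $4,001.58; payment $347.00; balance $3,654.58
Quarter 4: opening $3,654.58; interest $18.27 → $3,672.85; payment $347.00; balance $3,325.85
Quarter 5: opening $3,325.85; interest $16.62 → $3,342.47; payment $347.00; balance $2,995.47
Quarter 6: opening $2,995.47; interest $14.97 → $3,010.44; payment $347.00; balance $2,663.44
Quarter 7: opening $2,663.44; interest $13.31 → $2,676.75; payment $347.00; balance $2,329.75
Quarter 8: opening $2,329.75; interest $11.64 → $2,341.39; payment $347.00; balance $1,994.39
Quarter 9: opening $1,994.39; interest $9.97 → $2,004.36; payment $347.00; balance $1,657.36
Quarter 10: opening $1,657.36; interest $8.28 → $1,665.64; payment $347.00; balance $1,318.64
Quarter 11: opening $1,318.64; interest $6.59 → $1,325.23; payment $347.00; balance $978.23
Quarter 12: opening $978.23; interest $4.89 → $983.12; payment $347.00; balance $636.12
Quarter 13: opening $636.12; interest $3.18 → $639.30; payment $347.00; balance $292.30
Quarter 14: opening $292.30; interest $1.46 → $293.76; payment $293.76; balance $0.00

$293.76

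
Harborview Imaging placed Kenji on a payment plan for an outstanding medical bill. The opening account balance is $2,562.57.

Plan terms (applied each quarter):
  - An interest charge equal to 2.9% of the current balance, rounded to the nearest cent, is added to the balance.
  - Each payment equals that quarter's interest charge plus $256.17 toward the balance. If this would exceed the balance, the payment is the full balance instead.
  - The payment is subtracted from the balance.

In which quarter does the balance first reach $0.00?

# | Opening | Interest | Payment | End bal
1 | $2,562.57 | $74.31 | $330.48 | $2,306.40
2 | $2,306.40 | $66.89 | $323.06 | $2,050.23
3 | $2,050.23 | $59.46 | $315.63 | $1,794.06
4 | $1,794.06 | $52.03 | $308.20 | $1,537.89
5 | $1,537.89 | $44.60 | $300.77 | $1,281.72
6 | $1,281.72 | $37.17 | $293.34 | $1,025.55
7 | $1,025.55 | $29.74 | $285.91 | $769.38
8 | $769.38 | $22.31 | $278.48 | $513.21
9 | $513.21 | $14.88 | $271.05 | $257.04
10 | $257.04 | $7.45 | $263.62 | $0.87
11 | $0.87 | $0.03 | $0.90 | $0.00
Balance reaches $0.00 in quarter 11.

11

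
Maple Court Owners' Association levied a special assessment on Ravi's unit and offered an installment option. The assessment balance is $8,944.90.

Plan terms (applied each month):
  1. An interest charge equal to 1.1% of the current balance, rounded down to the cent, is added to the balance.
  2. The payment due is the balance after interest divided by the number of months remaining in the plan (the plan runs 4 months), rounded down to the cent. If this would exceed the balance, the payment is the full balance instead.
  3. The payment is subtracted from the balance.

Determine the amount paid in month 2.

$2,285.69

# | Opening | Interest | Payment | End bal
1 | $8,944.90 | $98.39 | $2,260.82 | $6,782.47
2 | $6,782.47 | $74.60 | $2,285.69 | $4,571.38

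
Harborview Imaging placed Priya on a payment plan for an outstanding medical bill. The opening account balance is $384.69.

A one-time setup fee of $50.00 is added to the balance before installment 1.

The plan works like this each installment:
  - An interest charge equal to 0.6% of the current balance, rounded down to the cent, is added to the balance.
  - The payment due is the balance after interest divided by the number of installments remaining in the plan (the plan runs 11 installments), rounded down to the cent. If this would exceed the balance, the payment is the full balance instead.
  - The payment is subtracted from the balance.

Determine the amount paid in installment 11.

$42.20

Installment 1: $434.69 +$2.60 interest = $437.29; pay $39.75 → $397.54
Installment 2: $397.54 +$2.38 interest = $399.92; pay $39.99 → $359.93
Installment 3: $359.93 +$2.15 interest = $362.08; pay $40.23 → $321.85
Installment 4: $321.85 +$1.93 interest = $323.78; pay $40.47 → $283.31
Installment 5: $283.31 +$1.69 interest = $285.00; pay $40.71 → $244.29
Installment 6: $244.29 +$1.46 interest = $245.75; pay $40.95 → $204.80
Installment 7: $204.80 +$1.22 interest = $206.02; pay $41.20 → $164.82
Installment 8: $164.82 +$0.98 interest = $165.80; pay $41.45 → $124.35
Installment 9: $124.35 +$0.74 interest = $125.09; pay $41.69 → $83.40
Installment 10: $83.40 +$0.50 interest = $83.90; pay $41.95 → $41.95
Installment 11: $41.95 +$0.25 interest = $42.20; pay $42.20 → $0.00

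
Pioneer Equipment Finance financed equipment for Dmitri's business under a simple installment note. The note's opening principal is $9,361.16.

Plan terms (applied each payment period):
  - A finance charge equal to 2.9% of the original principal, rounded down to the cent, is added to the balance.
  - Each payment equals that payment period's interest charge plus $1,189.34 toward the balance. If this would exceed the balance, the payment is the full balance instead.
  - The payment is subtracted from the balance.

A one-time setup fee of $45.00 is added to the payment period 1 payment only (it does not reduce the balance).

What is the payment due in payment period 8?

$1,307.25

Payment period 1: opening $9,361.16; interest $271.47 → $9,632.63; payment $1,460.81 (+ $45.00 fee); balance $8,171.82
Payment period 2: opening $8,171.82; interest $271.47 → $8,443.29; payment $1,460.81; balance $6,982.48
Payment period 3: opening $6,982.48; interest $271.47 → $7,253.95; payment $1,460.81; balance $5,793.14
Payment period 4: opening $5,793.14; interest $271.47 → $6,064.61; payment $1,460.81; balance $4,603.80
Payment period 5: opening $4,603.80; interest $271.47 → $4,875.27; payment $1,460.81; balance $3,414.46
Payment period 6: opening $3,414.46; interest $271.47 → $3,685.93; payment $1,460.81; balance $2,225.12
Payment period 7: opening $2,225.12; interest $271.47 → $2,496.59; payment $1,460.81; balance $1,035.78
Payment period 8: opening $1,035.78; interest $271.47 → $1,307.25; payment $1,307.25; balance $0.00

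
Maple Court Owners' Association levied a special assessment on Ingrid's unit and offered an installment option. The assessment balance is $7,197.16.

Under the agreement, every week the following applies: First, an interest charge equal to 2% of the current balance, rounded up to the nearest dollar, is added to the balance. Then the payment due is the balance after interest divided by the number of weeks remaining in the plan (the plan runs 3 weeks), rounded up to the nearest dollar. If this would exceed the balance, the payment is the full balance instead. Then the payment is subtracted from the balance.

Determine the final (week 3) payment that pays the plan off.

Week 1: $7,197.16 +$144.00 interest = $7,341.16; pay $2,448.00 → $4,893.16
Week 2: $4,893.16 +$98.00 interest = $4,991.16; pay $2,496.00 → $2,495.16
Week 3: $2,495.16 +$50.00 interest = $2,545.16; pay $2,545.16 → $0.00

$2,545.16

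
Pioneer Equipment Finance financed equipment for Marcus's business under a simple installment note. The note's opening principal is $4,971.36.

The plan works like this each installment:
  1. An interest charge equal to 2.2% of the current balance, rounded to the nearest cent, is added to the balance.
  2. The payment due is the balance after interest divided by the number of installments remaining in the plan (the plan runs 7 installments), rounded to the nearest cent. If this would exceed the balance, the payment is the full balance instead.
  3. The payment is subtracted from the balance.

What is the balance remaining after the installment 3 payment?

$3,032.42

Installment 1: opening $4,971.36; interest $109.37 → $5,080.73; payment $725.82; balance $4,354.91
Installment 2: opening $4,354.91; interest $95.81 → $4,450.72; payment $741.79; balance $3,708.93
Installment 3: opening $3,708.93; interest $81.60 → $3,790.53; payment $758.11; balance $3,032.42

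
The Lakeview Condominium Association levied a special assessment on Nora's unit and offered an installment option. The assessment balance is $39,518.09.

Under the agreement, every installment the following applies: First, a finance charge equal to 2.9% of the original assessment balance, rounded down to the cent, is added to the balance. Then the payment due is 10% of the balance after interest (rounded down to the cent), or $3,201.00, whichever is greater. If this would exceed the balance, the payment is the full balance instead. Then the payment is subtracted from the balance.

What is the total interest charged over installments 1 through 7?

# | Opening | Interest | Payment | End bal
1 | $39,518.09 | $1,146.02 | $4,066.41 | $36,597.70
2 | $36,597.70 | $1,146.02 | $3,774.37 | $33,969.35
3 | $33,969.35 | $1,146.02 | $3,511.53 | $31,603.84
4 | $31,603.84 | $1,146.02 | $3,274.98 | $29,474.88
5 | $29,474.88 | $1,146.02 | $3,201.00 | $27,419.90
6 | $27,419.90 | $1,146.02 | $3,201.00 | $25,364.92
7 | $25,364.92 | $1,146.02 | $3,201.00 | $23,309.94
Total interest: $1,146.02 + $1,146.02 + $1,146.02 + $1,146.02 + $1,146.02 + $1,146.02 + $1,146.02 = $8,022.14

$8,022.14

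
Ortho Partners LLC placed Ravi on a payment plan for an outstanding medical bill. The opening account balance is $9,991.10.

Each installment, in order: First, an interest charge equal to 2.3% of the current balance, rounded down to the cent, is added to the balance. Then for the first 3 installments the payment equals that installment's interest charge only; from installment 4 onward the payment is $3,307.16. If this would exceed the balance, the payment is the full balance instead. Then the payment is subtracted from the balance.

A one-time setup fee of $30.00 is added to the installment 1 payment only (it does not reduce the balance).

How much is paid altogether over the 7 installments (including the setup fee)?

Installment 1: opening $9,991.10; interest $229.79 → $10,220.89; payment $229.79 (+ $30.00 fee); balance $9,991.10
Installment 2: opening $9,991.10; interest $229.79 → $10,220.89; payment $229.79; balance $9,991.10
Installment 3: opening $9,991.10; interest $229.79 → $10,220.89; payment $229.79; balance $9,991.10
Installment 4: opening $9,991.10; interest $229.79 → $10,220.89; payment $3,307.16; balance $6,913.73
Installment 5: opening $6,913.73; interest $159.01 → $7,072.74; payment $3,307.16; balance $3,765.58
Installment 6: opening $3,765.58; interest $86.60 → $3,852.18; payment $3,307.16; balance $545.02
Installment 7: opening $545.02; interest $12.53 → $557.55; payment $557.55; balance $0.00
Total paid: $11,198.40

$11,198.40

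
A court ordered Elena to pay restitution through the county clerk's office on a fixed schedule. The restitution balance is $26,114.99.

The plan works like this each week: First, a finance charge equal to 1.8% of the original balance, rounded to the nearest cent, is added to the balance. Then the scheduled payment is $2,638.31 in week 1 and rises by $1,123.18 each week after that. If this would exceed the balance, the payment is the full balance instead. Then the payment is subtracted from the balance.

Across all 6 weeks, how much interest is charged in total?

# | Opening | Interest | Payment | End bal
1 | $26,114.99 | $470.07 | $2,638.31 | $23,946.75
2 | $23,946.75 | $470.07 | $3,761.49 | $20,655.33
3 | $20,655.33 | $470.07 | $4,884.67 | $16,240.73
4 | $16,240.73 | $470.07 | $6,007.85 | $10,702.95
5 | $10,702.95 | $470.07 | $7,131.03 | $4,041.99
6 | $4,041.99 | $470.07 | $4,512.06 | $0.00
Total interest: $470.07 + $470.07 + $470.07 + $470.07 + $470.07 + $470.07 = $2,820.42

$2,820.42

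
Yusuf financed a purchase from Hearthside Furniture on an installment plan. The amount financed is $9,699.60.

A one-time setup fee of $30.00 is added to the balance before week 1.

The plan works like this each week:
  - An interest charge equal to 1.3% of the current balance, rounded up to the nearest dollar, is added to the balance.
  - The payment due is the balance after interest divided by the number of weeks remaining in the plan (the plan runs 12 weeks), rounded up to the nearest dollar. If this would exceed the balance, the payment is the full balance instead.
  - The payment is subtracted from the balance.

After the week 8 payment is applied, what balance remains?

Week 1: $9,729.60 +$127.00 interest = $9,856.60; pay $822.00 → $9,034.60
Week 2: $9,034.60 +$118.00 interest = $9,152.60; pay $833.00 → $8,319.60
Week 3: $8,319.60 +$109.00 interest = $8,428.60; pay $843.00 → $7,585.60
Week 4: $7,585.60 +$99.00 interest = $7,684.60; pay $854.00 → $6,830.60
Week 5: $6,830.60 +$89.00 interest = $6,919.60; pay $865.00 → $6,054.60
Week 6: $6,054.60 +$79.00 interest = $6,133.60; pay $877.00 → $5,256.60
Week 7: $5,256.60 +$69.00 interest = $5,325.60; pay $888.00 → $4,437.60
Week 8: $4,437.60 +$58.00 interest = $4,495.60; pay $900.00 → $3,595.60

$3,595.60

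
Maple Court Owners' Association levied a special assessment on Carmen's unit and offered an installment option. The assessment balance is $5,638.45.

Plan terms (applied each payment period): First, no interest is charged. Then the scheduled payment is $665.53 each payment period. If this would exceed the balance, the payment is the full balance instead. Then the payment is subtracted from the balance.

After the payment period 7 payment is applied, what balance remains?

$979.74

Payment period 1: opening $5,638.45; payment $665.53; balance $4,972.92
Payment period 2: opening $4,972.92; payment $665.53; balance $4,307.39
Payment period 3: opening $4,307.39; payment $665.53; balance $3,641.86
Payment period 4: opening $3,641.86; payment $665.53; balance $2,976.33
Payment period 5: opening $2,976.33; payment $665.53; balance $2,310.80
Payment period 6: opening $2,310.80; payment $665.53; balance $1,645.27
Payment period 7: opening $1,645.27; payment $665.53; balance $979.74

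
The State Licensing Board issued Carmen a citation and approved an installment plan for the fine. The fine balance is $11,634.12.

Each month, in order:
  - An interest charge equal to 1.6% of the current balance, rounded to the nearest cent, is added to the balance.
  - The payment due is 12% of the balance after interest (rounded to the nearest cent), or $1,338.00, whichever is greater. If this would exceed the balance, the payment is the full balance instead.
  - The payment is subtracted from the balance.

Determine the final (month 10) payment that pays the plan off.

$495.07

# | Opening | Interest | Payment | End bal
1 | $11,634.12 | $186.15 | $1,418.43 | $10,401.84
2 | $10,401.84 | $166.43 | $1,338.00 | $9,230.27
3 | $9,230.27 | $147.68 | $1,338.00 | $8,039.95
4 | $8,039.95 | $128.64 | $1,338.00 | $6,830.59
5 | $6,830.59 | $109.29 | $1,338.00 | $5,601.88
6 | $5,601.88 | $89.63 | $1,338.00 | $4,353.51
7 | $4,353.51 | $69.66 | $1,338.00 | $3,085.17
8 | $3,085.17 | $49.36 | $1,338.00 | $1,796.53
9 | $1,796.53 | $28.74 | $1,338.00 | $487.27
10 | $487.27 | $7.80 | $495.07 | $0.00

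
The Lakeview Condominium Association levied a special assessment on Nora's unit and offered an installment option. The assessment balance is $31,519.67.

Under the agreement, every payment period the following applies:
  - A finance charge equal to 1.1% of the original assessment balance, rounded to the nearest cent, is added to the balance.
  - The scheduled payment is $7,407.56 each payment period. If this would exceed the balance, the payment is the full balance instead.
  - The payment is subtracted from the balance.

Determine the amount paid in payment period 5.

$3,623.03

# | Opening | Interest | Payment | End bal
1 | $31,519.67 | $346.72 | $7,407.56 | $24,458.83
2 | $24,458.83 | $346.72 | $7,407.56 | $17,397.99
3 | $17,397.99 | $346.72 | $7,407.56 | $10,337.15
4 | $10,337.15 | $346.72 | $7,407.56 | $3,276.31
5 | $3,276.31 | $346.72 | $3,623.03 | $0.00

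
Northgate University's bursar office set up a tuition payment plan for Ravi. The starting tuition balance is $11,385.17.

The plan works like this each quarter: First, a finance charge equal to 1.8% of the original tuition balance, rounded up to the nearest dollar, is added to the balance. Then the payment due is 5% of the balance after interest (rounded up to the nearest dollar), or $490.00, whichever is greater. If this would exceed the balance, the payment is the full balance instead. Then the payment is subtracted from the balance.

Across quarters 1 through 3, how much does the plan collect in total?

Quarter 1: opening $11,385.17; interest $205.00 → $11,590.17; payment $580.00; balance $11,010.17
Quarter 2: opening $11,010.17; interest $205.00 → $11,215.17; payment $561.00; balance $10,654.17
Quarter 3: opening $10,654.17; interest $205.00 → $10,859.17; payment $543.00; balance $10,316.17
Total paid: $1,684.00

$1,684.00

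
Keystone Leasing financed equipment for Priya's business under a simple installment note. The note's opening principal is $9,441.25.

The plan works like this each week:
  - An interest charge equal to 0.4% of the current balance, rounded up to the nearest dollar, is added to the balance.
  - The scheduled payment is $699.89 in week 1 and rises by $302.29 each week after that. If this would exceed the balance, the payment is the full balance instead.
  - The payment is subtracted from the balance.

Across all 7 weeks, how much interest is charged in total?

$170.00

Week 1: opening $9,441.25; interest $38.00 → $9,479.25; payment $699.89; balance $8,779.36
Week 2: opening $8,779.36; interest $36.00 → $8,815.36; payment $1,002.18; balance $7,813.18
Week 3: opening $7,813.18; interest $32.00 → $7,845.18; payment $1,304.47; balance $6,540.71
Week 4: opening $6,540.71; interest $27.00 → $6,567.71; payment $1,606.76; balance $4,960.95
Week 5: opening $4,960.95; interest $20.00 → $4,980.95; payment $1,909.05; balance $3,071.90
Week 6: opening $3,071.90; interest $13.00 → $3,084.90; payment $2,211.34; balance $873.56
Week 7: opening $873.56; interest $4.00 → $877.56; payment $877.56; balance $0.00
Total interest: $38.00 + $36.00 + $32.00 + $27.00 + $20.00 + $13.00 + $4.00 = $170.00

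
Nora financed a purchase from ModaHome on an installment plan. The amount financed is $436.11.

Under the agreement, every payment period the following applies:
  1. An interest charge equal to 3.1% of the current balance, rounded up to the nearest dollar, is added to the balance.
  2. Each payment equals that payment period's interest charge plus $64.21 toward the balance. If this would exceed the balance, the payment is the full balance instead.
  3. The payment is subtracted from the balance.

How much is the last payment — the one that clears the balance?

Payment period 1: $436.11 +$14.00 interest = $450.11; pay $78.21 → $371.90
Payment period 2: $371.90 +$12.00 interest = $383.90; pay $76.21 → $307.69
Payment period 3: $307.69 +$10.00 interest = $317.69; pay $74.21 → $243.48
Payment period 4: $243.48 +$8.00 interest = $251.48; pay $72.21 → $179.27
Payment period 5: $179.27 +$6.00 interest = $185.27; pay $70.21 → $115.06
Payment period 6: $115.06 +$4.00 interest = $119.06; pay $68.21 → $50.85
Payment period 7: $50.85 +$2.00 interest = $52.85; pay $52.85 → $0.00

$52.85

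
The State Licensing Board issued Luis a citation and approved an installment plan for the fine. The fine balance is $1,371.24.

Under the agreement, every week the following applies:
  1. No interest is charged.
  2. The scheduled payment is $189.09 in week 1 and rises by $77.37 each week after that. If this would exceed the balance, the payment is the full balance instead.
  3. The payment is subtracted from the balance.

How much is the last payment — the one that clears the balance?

Week 1: $1,371.24 − $189.09 → $1,182.15
Week 2: $1,182.15 − $266.46 → $915.69
Week 3: $915.69 − $343.83 → $571.86
Week 4: $571.86 − $421.20 → $150.66
Week 5: $150.66 − $150.66 → $0.00

$150.66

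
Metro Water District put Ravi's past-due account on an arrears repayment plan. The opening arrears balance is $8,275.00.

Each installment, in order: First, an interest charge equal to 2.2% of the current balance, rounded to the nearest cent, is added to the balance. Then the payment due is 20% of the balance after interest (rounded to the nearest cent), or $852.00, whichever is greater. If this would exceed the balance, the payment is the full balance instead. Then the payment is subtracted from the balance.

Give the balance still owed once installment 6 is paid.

$2,139.45

Installment 1: opening $8,275.00; interest $182.05 → $8,457.05; payment $1,691.41; balance $6,765.64
Installment 2: opening $6,765.64; interest $148.84 → $6,914.48; payment $1,382.90; balance $5,531.58
Installment 3: opening $5,531.58; interest $121.69 → $5,653.27; payment $1,130.65; balance $4,522.62
Installment 4: opening $4,522.62; interest $99.50 → $4,622.12; payment $924.42; balance $3,697.70
Installment 5: opening $3,697.70; interest $81.35 → $3,779.05; payment $852.00; balance $2,927.05
Installment 6: opening $2,927.05; interest $64.40 → $2,991.45; payment $852.00; balance $2,139.45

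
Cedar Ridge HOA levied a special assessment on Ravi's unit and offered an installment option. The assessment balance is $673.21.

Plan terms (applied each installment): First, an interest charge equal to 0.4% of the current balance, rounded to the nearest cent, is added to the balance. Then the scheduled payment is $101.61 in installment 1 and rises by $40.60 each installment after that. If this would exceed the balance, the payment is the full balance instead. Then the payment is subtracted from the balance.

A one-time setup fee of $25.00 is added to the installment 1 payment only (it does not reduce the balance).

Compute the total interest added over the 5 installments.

# | Opening | Interest | Payment | Fee | End bal
1 | $673.21 | $2.69 | $101.61 | $25.00 | $574.29
2 | $574.29 | $2.30 | $142.21 | — | $434.38
3 | $434.38 | $1.74 | $182.81 | — | $253.31
4 | $253.31 | $1.01 | $223.41 | — | $30.91
5 | $30.91 | $0.12 | $31.03 | — | $0.00
Total interest: $2.69 + $2.30 + $1.74 + $1.01 + $0.12 = $7.86

$7.86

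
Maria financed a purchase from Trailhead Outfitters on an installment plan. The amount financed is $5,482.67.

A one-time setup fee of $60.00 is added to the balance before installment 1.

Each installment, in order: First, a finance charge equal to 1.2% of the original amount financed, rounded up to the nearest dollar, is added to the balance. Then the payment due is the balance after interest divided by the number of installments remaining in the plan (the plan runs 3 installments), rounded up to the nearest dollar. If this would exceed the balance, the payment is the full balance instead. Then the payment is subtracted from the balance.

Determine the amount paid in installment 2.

# | Opening | Interest | Payment | End bal
1 | $5,542.67 | $66.00 | $1,870.00 | $3,738.67
2 | $3,738.67 | $66.00 | $1,903.00 | $1,901.67

$1,903.00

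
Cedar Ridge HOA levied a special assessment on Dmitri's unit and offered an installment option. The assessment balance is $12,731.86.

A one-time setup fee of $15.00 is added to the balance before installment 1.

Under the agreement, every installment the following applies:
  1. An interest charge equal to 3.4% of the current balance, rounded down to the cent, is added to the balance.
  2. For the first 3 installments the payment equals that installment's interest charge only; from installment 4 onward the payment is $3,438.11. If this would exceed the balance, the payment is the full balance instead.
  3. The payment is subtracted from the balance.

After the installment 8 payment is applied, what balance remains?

$0.00

Installment 1: $12,746.86 +$433.39 interest = $13,180.25; pay $433.39 → $12,746.86
Installment 2: $12,746.86 +$433.39 interest = $13,180.25; pay $433.39 → $12,746.86
Installment 3: $12,746.86 +$433.39 interest = $13,180.25; pay $433.39 → $12,746.86
Installment 4: $12,746.86 +$433.39 interest = $13,180.25; pay $3,438.11 → $9,742.14
Installment 5: $9,742.14 +$331.23 interest = $10,073.37; pay $3,438.11 → $6,635.26
Installment 6: $6,635.26 +$225.59 interest = $6,860.85; pay $3,438.11 → $3,422.74
Installment 7: $3,422.74 +$116.37 interest = $3,539.11; pay $3,438.11 → $101.00
Installment 8: $101.00 +$3.43 interest = $104.43; pay $104.43 → $0.00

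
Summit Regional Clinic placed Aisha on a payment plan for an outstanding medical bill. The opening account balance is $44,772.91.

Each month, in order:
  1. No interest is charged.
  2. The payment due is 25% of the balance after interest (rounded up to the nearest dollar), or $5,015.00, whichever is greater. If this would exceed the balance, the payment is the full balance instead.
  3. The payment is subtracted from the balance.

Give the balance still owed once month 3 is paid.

$18,887.91

Month 1: opening $44,772.91; payment $11,194.00; balance $33,578.91
Month 2: opening $33,578.91; payment $8,395.00; balance $25,183.91
Month 3: opening $25,183.91; payment $6,296.00; balance $18,887.91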